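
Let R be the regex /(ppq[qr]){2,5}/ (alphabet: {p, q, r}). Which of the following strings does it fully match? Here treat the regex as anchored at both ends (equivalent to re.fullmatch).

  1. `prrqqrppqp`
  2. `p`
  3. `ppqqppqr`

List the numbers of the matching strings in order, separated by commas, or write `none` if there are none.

1 → no match — must start with `ppq`
2 → no match — must start with `ppq`
3 → match

3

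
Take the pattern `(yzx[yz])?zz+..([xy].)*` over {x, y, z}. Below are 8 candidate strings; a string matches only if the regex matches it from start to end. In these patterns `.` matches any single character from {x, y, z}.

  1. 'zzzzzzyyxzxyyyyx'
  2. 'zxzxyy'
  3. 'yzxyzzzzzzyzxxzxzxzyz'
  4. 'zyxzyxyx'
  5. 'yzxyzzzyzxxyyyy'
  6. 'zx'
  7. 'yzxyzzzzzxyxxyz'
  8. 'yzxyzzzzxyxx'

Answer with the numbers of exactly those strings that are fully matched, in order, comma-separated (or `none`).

1, 5, 7, 8

1 → match
2 → no match
3 → no match
4 → no match
5 → match
6 → no match
7 → match
8 → match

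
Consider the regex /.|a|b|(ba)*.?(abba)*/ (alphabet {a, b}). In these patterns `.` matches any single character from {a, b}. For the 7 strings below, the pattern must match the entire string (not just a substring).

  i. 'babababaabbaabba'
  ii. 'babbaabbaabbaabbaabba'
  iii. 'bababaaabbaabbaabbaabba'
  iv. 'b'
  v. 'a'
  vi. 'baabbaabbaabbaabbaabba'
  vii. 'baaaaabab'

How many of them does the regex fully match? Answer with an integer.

6

i → match
ii → match
iii → match
iv → match
v → match
vi → match
vii → no match
Total matched: 6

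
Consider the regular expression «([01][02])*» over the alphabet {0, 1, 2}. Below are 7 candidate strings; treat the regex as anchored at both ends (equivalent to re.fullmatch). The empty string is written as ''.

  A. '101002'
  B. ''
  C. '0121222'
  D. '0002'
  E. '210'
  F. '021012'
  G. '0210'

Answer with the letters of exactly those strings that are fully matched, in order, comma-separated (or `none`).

A, B, D, F, G

A → match
B → match
C → no match
D → match
E → no match
F → match
G → match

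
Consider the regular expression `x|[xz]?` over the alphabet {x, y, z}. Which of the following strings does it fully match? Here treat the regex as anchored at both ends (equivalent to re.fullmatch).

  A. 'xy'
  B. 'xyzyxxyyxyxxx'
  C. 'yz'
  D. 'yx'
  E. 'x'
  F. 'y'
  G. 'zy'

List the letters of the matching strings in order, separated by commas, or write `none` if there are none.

A → no match
B → no match
C → no match
D → no match
E → match
F → no match
G → no match

E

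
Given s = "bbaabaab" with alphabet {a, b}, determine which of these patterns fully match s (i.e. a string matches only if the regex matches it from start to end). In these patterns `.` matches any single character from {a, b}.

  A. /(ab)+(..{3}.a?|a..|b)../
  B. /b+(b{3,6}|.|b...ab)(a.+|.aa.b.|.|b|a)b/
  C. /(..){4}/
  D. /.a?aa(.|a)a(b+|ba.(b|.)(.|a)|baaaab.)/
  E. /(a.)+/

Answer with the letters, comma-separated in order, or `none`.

B, C

A → no match — must start with "ab"
B → match
C → match
D → no match
E → no match — must start with "a"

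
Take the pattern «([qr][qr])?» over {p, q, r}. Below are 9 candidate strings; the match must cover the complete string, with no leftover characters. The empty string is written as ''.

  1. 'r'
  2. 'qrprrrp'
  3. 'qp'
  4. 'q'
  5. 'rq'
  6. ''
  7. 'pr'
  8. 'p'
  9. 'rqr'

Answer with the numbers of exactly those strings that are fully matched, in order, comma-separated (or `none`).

1. 'r' → no match
2. 'qrprrrp' → no match
3. 'qp' → no match
4. 'q' → no match
5. 'rq' → match
6. '' → match
7. 'pr' → no match
8. 'p' → no match
9. 'rqr' → no match

5, 6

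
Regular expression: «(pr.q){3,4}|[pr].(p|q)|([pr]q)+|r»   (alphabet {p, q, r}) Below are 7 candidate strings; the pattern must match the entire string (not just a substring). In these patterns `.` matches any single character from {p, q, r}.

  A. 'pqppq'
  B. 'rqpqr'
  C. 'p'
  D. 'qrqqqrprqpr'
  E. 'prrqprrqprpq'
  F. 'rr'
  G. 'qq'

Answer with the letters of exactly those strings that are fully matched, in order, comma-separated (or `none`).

E

A → no match
B → no match
C → no match
D → no match
E → match
F → no match
G → no match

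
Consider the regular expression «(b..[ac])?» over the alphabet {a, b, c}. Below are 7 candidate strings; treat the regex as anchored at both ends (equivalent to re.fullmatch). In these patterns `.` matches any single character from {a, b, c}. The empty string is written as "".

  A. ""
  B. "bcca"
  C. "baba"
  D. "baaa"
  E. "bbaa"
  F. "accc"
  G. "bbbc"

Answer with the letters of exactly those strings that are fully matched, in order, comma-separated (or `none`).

A, B, C, D, E, G

A → match
B → match
C → match
D → match
E → match
F → no match
G → match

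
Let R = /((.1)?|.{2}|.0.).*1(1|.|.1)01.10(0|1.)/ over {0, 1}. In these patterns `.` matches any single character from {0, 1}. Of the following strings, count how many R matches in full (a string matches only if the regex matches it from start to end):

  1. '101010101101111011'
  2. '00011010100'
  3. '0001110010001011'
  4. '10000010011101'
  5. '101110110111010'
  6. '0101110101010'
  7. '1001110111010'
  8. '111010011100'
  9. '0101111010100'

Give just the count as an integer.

6

1 → no match
2 → match
3 → no match
4 → no match
5 → match
6 → match
7 → match
8 → match
9 → match
Total matched: 6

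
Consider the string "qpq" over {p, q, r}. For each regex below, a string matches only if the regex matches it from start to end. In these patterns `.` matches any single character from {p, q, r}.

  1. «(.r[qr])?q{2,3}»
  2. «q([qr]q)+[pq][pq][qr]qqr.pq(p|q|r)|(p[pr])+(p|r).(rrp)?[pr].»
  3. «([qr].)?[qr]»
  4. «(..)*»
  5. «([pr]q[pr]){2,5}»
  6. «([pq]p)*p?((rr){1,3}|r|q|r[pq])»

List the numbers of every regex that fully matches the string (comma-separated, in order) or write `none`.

3, 6

1 → no match
2 → no match
3 → match
4 → no match
5 → no match
6 → match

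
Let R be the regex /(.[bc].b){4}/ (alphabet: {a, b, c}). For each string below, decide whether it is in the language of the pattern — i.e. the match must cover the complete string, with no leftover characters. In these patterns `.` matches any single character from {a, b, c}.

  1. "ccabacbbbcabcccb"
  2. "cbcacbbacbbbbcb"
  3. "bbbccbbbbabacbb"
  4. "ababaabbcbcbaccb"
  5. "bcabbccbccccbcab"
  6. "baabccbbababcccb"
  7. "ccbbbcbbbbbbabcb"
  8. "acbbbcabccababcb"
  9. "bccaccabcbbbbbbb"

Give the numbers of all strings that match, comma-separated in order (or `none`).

1, 7, 8

1 → match
2 → no match
3 → no match
4 → no match
5 → no match
6 → no match
7 → match
8 → match
9 → no match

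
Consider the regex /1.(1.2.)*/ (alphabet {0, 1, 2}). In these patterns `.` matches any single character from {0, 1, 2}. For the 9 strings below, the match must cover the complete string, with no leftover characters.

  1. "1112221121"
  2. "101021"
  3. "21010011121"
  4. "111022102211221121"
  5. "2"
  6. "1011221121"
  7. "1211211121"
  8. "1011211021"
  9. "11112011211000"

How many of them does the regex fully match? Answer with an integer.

6

1. "1112221121" → match
2. "101021" → match
3. "21010011121" → no match — must start with "1"
4 → match
5. "2" → no match — must start with "1"
6. "1011221121" → match
7. "1211211121" → match
8. "1011211021" → match
9 → no match
Total matched: 6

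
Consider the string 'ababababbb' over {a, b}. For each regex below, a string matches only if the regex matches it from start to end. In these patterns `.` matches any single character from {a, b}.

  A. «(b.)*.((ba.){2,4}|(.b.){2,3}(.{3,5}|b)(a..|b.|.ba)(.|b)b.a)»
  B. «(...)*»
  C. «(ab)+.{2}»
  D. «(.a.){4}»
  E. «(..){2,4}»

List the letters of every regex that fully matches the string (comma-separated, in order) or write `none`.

A → no match
B → no match
C → match
D → no match
E → no match

C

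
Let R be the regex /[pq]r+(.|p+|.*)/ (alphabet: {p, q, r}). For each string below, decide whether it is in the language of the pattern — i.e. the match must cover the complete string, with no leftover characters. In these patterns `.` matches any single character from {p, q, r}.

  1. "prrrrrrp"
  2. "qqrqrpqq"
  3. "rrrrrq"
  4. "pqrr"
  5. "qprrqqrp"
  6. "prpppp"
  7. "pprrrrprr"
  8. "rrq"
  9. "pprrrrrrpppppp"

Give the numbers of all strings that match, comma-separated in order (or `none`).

1 → match
2 → no match
3 → no match
4 → no match
5 → no match
6 → match
7 → no match
8 → no match
9 → no match

1, 6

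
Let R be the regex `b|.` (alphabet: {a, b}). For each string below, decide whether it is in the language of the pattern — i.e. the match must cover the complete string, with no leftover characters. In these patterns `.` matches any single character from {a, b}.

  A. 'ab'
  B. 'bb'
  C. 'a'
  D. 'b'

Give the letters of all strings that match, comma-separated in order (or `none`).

A → no match
B → no match
C → match
D → match

C, D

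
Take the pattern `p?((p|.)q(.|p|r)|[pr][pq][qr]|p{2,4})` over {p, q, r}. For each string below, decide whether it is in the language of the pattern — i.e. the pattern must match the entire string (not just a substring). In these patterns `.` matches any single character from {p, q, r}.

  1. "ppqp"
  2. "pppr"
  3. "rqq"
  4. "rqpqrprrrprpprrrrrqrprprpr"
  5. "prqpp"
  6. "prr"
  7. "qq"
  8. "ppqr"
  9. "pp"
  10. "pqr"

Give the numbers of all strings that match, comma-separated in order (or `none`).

1 → match
2 → match
3 → match
4 → no match
5 → no match
6 → no match
7 → no match
8 → match
9 → match
10 → match

1, 2, 3, 8, 9, 10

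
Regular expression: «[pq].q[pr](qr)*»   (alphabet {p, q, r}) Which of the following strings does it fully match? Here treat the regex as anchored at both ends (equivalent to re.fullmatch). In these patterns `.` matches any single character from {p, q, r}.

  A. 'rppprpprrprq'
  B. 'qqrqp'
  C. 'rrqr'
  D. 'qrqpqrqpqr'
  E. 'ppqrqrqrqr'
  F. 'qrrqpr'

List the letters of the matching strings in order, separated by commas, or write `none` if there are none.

A → no match
B → no match
C → no match
D → no match
E → match
F → no match

E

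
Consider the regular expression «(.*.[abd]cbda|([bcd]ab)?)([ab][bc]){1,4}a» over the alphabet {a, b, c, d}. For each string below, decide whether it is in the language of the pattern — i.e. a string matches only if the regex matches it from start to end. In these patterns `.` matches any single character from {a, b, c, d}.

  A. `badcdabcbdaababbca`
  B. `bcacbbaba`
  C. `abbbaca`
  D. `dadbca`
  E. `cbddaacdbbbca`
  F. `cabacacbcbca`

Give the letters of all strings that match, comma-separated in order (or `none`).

A, B, C, F

A → match
B → match
C → match
D → no match
E → no match
F → match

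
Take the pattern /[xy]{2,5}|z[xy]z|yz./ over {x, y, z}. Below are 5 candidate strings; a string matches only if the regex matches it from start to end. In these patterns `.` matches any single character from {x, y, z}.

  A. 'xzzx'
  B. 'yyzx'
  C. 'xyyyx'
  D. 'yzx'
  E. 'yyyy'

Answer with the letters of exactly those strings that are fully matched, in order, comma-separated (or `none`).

A → no match
B → no match
C → match
D → match
E → match

C, D, E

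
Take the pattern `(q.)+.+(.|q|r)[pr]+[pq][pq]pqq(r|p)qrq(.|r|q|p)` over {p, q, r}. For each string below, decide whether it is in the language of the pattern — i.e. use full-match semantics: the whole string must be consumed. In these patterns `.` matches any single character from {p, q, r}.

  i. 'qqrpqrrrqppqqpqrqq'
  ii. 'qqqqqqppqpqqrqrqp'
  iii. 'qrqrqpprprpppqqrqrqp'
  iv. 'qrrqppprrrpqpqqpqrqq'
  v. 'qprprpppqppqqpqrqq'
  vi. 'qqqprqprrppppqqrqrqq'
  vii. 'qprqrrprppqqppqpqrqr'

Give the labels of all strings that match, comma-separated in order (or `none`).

i, ii, iii, iv, v, vi

i → match
ii → match
iii → match
iv → match
v → match
vi → match
vii → no match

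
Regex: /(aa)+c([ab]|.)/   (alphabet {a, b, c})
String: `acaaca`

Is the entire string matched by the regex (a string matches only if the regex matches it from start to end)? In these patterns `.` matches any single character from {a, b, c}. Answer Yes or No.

No

Every match must start with `aa`, but `acaaca` does not.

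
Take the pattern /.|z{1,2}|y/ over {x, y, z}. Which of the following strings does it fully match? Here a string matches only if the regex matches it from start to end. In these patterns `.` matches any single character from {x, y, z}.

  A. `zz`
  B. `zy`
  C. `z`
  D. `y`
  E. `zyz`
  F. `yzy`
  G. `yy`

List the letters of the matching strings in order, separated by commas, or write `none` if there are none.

A → match
B → no match
C → match
D → match
E → no match
F → no match
G → no match

A, C, D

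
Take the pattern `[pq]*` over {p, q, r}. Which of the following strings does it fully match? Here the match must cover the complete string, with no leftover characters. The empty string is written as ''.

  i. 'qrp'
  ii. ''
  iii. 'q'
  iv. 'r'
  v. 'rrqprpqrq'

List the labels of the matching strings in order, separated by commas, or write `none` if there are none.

i → no match
ii → match
iii → match
iv → no match
v → no match

ii, iii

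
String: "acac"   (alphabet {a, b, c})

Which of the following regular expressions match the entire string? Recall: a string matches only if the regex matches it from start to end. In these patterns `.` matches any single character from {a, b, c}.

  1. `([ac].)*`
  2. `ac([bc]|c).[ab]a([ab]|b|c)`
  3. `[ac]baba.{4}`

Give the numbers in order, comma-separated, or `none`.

1

1 → match
2 → no match
3 → no match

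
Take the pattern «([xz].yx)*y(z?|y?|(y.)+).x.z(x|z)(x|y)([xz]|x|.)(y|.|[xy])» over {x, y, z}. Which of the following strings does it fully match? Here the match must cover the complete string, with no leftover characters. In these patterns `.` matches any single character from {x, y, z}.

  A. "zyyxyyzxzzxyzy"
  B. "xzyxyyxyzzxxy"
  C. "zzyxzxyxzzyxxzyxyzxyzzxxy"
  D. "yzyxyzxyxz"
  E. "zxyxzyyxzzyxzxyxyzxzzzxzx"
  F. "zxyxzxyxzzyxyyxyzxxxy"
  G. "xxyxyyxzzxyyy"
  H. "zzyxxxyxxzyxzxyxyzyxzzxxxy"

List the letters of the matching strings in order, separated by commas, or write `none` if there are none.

A, B, C, D, E, F, G, H

A → match
B → match
C → match
D. "yzyxyzxyxz" → match
E → match
F → match
G → match
H → match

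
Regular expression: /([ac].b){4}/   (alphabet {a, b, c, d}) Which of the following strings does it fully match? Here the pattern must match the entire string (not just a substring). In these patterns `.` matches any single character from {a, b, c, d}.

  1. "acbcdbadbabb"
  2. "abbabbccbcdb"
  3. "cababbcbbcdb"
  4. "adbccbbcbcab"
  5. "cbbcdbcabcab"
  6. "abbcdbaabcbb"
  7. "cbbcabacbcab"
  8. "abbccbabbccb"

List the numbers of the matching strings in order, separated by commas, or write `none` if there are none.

1 → match
2 → match
3 → match
4 → no match
5 → match
6 → match
7 → match
8 → match

1, 2, 3, 5, 6, 7, 8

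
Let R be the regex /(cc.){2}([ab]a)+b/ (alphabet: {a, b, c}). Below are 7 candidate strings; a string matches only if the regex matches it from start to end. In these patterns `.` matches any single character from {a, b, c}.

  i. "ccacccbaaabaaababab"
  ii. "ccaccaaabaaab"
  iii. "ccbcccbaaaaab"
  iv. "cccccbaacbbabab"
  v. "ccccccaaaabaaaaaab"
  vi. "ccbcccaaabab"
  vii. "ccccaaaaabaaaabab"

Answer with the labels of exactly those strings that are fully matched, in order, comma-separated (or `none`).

i, ii, iii

i → match
ii → match
iii → match
iv → no match
v → no match
vi. "ccbcccaaabab" → no match
vii → no match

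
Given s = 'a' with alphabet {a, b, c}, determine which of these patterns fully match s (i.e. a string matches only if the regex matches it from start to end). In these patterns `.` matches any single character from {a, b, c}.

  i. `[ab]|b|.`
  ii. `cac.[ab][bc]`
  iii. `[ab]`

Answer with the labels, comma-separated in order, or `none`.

i → match
ii → no match — must start with 'cac'
iii → match

i, iii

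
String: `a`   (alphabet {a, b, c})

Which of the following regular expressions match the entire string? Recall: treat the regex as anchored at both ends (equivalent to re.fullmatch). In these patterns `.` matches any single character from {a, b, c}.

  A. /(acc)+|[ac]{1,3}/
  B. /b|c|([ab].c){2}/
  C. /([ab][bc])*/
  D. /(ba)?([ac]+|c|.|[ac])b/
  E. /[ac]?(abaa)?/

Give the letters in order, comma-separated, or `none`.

A, E

A → match
B → no match
C → no match
D → no match — must end with `b`
E → match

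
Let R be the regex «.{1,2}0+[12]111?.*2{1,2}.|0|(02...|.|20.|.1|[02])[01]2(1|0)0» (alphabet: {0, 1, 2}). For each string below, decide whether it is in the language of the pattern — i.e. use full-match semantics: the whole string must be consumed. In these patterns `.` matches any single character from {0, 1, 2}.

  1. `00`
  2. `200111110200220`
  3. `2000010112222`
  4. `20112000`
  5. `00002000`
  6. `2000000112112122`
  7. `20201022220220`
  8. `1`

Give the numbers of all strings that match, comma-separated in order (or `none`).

1. `00` → no match
2 → match
3 → no match
4. `20112000` → no match
5. `00002000` → no match
6 → no match
7 → no match
8. `1` → no match

2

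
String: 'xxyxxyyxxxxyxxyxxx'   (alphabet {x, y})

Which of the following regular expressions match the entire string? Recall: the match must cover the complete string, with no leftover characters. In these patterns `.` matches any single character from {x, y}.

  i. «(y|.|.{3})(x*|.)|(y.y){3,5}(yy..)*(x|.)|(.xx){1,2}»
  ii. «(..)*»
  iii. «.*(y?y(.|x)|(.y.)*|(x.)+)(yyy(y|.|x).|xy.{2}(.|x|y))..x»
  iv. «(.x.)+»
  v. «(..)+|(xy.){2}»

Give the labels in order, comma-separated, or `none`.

ii, iii, iv, v

i → no match
ii → match
iii → match
iv → match
v → match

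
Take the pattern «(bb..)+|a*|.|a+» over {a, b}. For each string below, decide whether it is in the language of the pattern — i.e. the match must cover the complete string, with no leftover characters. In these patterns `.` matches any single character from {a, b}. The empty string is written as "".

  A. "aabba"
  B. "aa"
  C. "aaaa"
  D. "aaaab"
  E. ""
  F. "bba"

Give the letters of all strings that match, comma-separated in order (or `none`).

A → no match
B → match
C → match
D → no match
E → match
F → no match

B, C, E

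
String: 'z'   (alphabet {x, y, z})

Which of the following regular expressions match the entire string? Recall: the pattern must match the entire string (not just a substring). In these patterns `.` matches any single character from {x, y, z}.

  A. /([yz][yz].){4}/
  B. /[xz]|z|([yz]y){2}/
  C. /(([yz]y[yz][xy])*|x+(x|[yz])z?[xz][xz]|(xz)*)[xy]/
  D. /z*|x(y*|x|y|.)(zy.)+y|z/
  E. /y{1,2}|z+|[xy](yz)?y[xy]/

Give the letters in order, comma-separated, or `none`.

B, D, E

A → no match
B → match
C → no match
D → match
E → match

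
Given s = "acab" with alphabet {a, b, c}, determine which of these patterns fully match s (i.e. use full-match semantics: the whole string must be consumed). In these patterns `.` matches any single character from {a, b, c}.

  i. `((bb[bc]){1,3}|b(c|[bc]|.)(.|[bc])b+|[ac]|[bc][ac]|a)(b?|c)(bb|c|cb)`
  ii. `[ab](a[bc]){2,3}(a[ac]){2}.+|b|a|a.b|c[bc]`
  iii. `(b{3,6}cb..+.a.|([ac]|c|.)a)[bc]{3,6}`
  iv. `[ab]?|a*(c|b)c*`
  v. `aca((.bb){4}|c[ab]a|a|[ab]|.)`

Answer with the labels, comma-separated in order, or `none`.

v

i → no match
ii → no match
iii → no match
iv → no match
v → match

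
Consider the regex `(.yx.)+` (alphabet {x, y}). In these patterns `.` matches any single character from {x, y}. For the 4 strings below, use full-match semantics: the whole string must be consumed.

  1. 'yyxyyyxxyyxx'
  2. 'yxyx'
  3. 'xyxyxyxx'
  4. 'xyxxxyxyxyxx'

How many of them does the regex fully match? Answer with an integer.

1 → match
2 → no match
3 → match
4 → match
Total matched: 3

3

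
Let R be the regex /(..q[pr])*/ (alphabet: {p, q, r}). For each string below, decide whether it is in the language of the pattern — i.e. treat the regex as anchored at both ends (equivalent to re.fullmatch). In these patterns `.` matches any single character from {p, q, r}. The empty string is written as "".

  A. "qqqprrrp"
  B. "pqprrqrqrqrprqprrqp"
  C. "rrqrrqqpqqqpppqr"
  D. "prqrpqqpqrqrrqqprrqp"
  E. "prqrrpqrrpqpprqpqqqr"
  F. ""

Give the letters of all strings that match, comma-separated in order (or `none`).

C, D, E, F

A → no match
B → no match
C → match
D → match
E → match
F → match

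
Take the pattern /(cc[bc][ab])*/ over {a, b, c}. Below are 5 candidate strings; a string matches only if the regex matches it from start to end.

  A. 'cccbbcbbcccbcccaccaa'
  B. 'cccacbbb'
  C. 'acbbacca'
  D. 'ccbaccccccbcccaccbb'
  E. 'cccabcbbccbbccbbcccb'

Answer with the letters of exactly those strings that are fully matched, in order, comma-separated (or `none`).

none

A → no match
B → no match
C → no match
D → no match
E → no match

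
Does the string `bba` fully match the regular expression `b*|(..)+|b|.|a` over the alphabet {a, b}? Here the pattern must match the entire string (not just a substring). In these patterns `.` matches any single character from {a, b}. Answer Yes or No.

No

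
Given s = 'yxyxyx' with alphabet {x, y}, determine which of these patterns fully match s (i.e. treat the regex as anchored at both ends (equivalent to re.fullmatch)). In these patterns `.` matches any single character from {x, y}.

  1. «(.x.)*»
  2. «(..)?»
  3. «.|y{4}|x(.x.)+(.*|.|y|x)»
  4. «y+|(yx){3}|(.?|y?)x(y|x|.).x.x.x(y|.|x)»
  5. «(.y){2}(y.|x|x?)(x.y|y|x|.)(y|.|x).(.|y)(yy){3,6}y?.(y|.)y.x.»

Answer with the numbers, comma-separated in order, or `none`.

4

1 → no match
2 → no match
3 → no match
4 → match
5 → no match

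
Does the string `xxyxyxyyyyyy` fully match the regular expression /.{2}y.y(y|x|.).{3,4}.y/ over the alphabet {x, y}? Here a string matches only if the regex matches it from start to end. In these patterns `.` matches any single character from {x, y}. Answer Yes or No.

Yes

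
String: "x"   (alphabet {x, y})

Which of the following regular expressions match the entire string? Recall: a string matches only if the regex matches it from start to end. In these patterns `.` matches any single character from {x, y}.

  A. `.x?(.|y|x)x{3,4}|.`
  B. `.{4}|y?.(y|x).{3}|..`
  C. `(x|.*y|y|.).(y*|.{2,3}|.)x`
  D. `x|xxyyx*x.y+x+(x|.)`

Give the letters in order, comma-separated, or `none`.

A → match
B → no match
C → no match
D → match

A, D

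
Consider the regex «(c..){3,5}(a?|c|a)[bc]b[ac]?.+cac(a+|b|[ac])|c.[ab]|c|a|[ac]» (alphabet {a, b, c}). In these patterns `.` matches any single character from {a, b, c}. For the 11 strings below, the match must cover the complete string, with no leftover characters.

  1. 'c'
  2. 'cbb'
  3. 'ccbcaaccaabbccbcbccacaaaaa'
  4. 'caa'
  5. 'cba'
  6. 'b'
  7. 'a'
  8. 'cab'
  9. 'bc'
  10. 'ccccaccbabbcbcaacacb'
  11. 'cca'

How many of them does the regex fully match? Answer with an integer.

9

1 → match
2 → match
3 → match
4 → match
5 → match
6 → no match
7 → match
8 → match
9 → no match
10 → match
11 → match
Total matched: 9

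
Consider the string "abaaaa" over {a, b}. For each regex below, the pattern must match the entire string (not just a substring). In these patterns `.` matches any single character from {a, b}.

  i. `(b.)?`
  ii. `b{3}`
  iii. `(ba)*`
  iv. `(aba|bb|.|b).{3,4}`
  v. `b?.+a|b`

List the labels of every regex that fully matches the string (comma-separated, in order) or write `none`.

iv, v

i → no match
ii → no match — must start with "b"
iii → no match
iv → match
v → match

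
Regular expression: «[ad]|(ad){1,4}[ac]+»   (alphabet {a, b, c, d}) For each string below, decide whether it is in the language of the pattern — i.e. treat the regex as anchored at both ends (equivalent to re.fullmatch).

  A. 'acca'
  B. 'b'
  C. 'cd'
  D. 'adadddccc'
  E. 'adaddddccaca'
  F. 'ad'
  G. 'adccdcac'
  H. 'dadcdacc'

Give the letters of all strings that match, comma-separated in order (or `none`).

A → no match
B → no match
C → no match
D → no match
E → no match
F → no match
G → no match
H → no match

none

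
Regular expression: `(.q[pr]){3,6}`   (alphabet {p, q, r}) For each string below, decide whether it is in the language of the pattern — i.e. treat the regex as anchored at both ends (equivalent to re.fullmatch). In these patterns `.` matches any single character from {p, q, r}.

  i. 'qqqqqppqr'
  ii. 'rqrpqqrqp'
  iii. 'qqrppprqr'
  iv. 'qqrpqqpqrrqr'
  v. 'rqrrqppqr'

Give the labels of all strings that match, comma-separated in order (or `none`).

i → no match
ii → no match
iii → no match
iv → no match
v → match

v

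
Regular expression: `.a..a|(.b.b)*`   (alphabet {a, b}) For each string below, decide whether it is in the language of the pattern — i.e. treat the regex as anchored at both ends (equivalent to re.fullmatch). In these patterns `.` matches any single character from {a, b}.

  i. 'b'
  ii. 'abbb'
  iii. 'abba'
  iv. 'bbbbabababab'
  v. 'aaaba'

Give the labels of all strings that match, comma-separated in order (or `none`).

i → no match
ii → match
iii → no match
iv → match
v → match

ii, iv, v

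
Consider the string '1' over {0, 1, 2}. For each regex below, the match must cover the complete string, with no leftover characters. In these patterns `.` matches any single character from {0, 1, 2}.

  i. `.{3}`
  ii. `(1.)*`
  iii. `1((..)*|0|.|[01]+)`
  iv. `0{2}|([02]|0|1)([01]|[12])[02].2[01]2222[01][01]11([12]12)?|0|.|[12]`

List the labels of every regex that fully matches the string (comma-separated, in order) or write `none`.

iii, iv

i → no match
ii → no match
iii → match
iv → match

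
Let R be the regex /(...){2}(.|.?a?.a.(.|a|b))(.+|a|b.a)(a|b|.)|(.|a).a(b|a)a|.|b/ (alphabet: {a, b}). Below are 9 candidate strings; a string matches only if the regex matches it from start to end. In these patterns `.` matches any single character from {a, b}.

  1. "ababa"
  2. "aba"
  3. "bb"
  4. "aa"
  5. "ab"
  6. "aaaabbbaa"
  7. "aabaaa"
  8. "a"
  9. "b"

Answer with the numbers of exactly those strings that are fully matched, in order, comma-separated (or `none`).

1, 6, 8, 9

1. "ababa" → match
2. "aba" → no match
3. "bb" → no match
4. "aa" → no match
5. "ab" → no match
6. "aaaabbbaa" → match
7. "aabaaa" → no match
8. "a" → match
9. "b" → match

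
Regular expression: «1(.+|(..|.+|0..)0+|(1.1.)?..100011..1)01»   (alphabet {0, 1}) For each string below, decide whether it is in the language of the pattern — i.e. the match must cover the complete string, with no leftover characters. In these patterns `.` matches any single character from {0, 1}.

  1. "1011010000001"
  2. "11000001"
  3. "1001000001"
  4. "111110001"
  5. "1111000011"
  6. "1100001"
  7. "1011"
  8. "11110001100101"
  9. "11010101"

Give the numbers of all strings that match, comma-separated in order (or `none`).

1 → match
2 → match
3 → match
4 → match
5 → no match — must end with "01"
6 → match
7 → no match — must end with "01"
8 → match
9 → match

1, 2, 3, 4, 6, 8, 9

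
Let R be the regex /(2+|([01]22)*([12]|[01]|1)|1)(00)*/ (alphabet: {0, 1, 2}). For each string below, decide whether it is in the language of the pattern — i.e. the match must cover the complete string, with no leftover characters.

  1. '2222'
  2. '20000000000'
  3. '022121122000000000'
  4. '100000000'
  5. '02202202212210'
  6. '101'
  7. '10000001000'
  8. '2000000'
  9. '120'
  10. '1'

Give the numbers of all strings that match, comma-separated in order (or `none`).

1 → match
2 → match
3 → no match
4 → match
5 → no match
6 → no match
7 → no match
8 → match
9 → no match
10 → match

1, 2, 4, 8, 10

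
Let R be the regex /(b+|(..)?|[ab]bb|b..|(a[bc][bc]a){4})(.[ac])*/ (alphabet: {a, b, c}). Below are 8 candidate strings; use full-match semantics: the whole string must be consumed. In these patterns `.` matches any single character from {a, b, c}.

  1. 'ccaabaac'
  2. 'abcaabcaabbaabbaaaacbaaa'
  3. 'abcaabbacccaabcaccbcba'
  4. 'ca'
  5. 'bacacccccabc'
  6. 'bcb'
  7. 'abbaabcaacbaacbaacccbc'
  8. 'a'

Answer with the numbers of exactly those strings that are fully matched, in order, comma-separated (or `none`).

1, 2, 4, 5, 6, 7

1 → match
2 → match
3 → no match
4 → match
5 → match
6 → match
7 → match
8 → no match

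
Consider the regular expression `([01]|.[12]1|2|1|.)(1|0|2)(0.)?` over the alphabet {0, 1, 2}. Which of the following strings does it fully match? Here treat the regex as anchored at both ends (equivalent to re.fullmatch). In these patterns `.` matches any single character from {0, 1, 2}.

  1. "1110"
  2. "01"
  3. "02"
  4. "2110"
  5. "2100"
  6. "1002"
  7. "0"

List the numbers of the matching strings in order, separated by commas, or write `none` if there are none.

1, 2, 3, 4, 5, 6

1 → match
2 → match
3 → match
4 → match
5 → match
6 → match
7 → no match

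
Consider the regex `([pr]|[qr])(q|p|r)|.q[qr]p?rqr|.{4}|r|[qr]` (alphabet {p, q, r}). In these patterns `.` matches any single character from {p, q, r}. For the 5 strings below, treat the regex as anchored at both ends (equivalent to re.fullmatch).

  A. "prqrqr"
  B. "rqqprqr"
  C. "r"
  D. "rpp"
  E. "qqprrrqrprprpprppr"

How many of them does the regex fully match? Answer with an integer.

2

A → no match
B → match
C → match
D → no match
E → no match
Total matched: 2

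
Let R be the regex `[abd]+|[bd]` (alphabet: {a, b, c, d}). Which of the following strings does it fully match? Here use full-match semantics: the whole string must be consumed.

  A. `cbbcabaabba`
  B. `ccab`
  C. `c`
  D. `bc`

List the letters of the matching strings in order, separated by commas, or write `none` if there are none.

A → no match
B → no match
C → no match
D → no match

none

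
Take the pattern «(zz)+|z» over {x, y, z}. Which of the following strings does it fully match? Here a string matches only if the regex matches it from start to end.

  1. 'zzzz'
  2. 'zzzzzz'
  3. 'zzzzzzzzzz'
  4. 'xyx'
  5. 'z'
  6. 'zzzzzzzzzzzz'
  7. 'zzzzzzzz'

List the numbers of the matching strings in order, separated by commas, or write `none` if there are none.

1. 'zzzz' → match
2. 'zzzzzz' → match
3. 'zzzzzzzzzz' → match
4. 'xyx' → no match
5. 'z' → match
6. 'zzzzzzzzzzzz' → match
7. 'zzzzzzzz' → match

1, 2, 3, 5, 6, 7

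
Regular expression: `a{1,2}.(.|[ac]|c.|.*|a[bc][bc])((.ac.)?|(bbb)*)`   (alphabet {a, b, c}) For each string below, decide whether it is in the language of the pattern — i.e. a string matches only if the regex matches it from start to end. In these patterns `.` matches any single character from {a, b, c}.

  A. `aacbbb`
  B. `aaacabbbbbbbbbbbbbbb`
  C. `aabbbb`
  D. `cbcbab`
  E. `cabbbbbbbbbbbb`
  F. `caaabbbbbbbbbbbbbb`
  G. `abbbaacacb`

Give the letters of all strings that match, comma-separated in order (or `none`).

A → match
B → match
C → match
D → no match — must start with `a`
E → no match — must start with `a`
F → no match — must start with `a`
G → match

A, B, C, G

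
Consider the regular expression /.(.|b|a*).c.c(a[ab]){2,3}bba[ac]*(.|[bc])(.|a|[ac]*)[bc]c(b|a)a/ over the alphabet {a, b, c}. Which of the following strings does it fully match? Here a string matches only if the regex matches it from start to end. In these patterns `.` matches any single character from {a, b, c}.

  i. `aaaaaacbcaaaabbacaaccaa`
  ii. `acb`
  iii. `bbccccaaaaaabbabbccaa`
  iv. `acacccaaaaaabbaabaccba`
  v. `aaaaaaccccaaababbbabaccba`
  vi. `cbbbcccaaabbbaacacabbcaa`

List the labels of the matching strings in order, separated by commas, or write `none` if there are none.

i, iii, iv, v

i → match
ii. `acb` → no match — must end with `a`
iii → match
iv → match
v → match
vi → no match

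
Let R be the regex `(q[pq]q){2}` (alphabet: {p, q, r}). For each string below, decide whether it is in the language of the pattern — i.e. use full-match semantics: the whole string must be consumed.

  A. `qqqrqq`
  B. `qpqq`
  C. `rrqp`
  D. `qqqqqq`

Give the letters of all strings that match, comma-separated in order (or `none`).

A → no match
B → no match
C → no match — must start with `q`
D → match

D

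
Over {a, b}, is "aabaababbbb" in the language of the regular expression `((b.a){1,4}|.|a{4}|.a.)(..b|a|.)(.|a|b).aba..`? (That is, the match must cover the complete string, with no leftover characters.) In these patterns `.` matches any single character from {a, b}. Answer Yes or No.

No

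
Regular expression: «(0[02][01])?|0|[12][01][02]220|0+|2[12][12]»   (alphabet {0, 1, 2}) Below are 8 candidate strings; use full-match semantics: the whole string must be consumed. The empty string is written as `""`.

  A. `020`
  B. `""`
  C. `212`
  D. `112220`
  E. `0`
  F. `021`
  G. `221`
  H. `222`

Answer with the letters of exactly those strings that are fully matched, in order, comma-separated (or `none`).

A, B, C, D, E, F, G, H

A → match
B → match
C → match
D → match
E → match
F → match
G → match
H → match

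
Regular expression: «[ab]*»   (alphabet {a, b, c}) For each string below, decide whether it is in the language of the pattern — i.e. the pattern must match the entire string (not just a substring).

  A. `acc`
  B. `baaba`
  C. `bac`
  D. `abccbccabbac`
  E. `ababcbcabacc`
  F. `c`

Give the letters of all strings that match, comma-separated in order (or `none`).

B

A. `acc` → no match
B. `baaba` → match
C. `bac` → no match
D. `abccbccabbac` → no match
E. `ababcbcabacc` → no match
F. `c` → no match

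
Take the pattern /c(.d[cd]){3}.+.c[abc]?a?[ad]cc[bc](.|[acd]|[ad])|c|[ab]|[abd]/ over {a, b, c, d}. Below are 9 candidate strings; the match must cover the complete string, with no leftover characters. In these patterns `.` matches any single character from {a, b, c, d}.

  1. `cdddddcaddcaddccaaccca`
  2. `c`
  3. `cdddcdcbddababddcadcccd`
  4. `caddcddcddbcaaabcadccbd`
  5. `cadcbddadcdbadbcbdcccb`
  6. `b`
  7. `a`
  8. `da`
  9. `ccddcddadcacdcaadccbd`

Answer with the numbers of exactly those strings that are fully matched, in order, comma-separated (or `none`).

1, 2, 3, 4, 5, 6, 7, 9

1 → match
2 → match
3 → match
4 → match
5 → match
6 → match
7 → match
8 → no match
9 → match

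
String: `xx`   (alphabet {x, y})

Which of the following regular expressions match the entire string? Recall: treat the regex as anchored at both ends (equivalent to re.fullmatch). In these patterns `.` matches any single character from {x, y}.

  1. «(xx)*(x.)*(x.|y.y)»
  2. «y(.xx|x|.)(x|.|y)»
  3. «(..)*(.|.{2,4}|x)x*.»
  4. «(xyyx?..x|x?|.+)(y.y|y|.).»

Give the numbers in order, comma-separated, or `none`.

1 → match
2 → no match — must start with `y`
3 → match
4 → match

1, 3, 4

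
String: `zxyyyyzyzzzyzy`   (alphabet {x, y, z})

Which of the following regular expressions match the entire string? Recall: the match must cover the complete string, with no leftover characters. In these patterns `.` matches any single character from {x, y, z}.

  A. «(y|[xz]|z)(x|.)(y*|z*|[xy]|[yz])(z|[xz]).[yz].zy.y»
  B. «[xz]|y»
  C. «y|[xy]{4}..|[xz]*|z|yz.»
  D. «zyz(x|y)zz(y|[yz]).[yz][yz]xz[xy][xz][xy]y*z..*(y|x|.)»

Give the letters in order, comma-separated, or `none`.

A

A → match
B → no match
C → no match
D → no match — must start with `zyz`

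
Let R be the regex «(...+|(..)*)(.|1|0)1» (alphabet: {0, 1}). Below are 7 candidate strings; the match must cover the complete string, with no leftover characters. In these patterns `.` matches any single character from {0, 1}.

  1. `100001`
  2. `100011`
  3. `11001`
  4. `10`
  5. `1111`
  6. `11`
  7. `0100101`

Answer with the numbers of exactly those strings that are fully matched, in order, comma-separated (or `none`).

1 → match
2 → match
3 → match
4 → no match — must end with `1`
5 → match
6 → match
7 → match

1, 2, 3, 5, 6, 7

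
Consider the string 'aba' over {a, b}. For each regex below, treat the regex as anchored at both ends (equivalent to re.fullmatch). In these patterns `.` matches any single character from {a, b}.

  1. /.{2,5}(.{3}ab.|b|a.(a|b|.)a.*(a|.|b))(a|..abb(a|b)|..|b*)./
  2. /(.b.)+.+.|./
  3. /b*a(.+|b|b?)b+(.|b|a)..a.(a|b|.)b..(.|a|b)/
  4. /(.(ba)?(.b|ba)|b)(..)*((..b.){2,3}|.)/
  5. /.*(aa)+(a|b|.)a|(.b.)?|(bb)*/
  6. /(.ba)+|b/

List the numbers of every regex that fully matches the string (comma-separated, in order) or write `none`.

5, 6

1 → no match
2 → no match
3 → no match
4 → no match
5 → match
6 → match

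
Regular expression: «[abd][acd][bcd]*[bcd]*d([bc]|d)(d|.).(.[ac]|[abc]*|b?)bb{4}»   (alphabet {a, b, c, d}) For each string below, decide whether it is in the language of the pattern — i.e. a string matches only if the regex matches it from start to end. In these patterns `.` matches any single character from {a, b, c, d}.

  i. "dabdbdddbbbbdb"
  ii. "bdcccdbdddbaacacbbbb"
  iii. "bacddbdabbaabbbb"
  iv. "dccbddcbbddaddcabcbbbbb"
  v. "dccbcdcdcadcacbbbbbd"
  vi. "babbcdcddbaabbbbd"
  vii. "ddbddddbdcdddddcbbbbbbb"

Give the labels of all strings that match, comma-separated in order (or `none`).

vii

i → no match
ii → no match
iii → no match
iv → no match
v → no match — must end with "b"
vi → no match — must end with "b"
vii → match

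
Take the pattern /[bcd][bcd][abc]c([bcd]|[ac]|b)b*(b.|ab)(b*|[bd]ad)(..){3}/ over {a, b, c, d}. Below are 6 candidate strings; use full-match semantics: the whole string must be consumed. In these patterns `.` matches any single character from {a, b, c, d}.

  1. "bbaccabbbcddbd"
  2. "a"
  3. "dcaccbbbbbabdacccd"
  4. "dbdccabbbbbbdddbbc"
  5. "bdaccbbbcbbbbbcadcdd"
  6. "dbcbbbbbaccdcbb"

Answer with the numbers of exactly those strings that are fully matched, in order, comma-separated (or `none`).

1 → match
2. "a" → no match
3 → match
4 → no match
5 → match
6 → no match

1, 3, 5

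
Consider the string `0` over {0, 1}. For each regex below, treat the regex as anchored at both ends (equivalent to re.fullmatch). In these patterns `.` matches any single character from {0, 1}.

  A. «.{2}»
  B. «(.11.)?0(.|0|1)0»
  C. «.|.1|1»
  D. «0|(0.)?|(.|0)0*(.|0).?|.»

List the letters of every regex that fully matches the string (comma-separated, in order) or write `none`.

C, D

A → no match
B → no match
C → match
D → match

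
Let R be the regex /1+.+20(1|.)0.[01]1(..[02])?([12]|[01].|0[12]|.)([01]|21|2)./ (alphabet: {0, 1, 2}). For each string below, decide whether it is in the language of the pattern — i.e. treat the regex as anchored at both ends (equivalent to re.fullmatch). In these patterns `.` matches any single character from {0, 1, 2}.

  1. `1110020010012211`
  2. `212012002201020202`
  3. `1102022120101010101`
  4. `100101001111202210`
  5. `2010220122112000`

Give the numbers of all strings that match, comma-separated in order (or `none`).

1 → no match
2 → no match — must start with `1`
3 → match
4 → no match
5 → no match — must start with `1`

3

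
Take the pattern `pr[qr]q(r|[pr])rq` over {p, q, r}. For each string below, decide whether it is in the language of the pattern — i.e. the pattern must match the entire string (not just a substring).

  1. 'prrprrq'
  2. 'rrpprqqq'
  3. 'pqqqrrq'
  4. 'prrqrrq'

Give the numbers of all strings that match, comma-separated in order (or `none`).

4

1. 'prrprrq' → no match
2. 'rrpprqqq' → no match — must start with 'pr'
3. 'pqqqrrq' → no match — must start with 'pr'
4. 'prrqrrq' → match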